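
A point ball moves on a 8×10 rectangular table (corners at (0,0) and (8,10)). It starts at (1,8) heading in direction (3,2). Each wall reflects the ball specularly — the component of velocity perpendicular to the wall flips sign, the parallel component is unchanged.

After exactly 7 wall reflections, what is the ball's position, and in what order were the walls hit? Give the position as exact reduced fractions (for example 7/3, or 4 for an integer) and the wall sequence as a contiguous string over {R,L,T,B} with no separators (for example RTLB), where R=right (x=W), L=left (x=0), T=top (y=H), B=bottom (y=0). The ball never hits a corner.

Final position: (2,10)
Wall sequence: TRLBRLT

1. t=1 → T at (4,10); v=(3,-2)
2. t=4/3 → R at (8,22/3); v=(-3,-2)
3. t=8/3 → L at (0,2); v=(3,-2)
4. t=1 → B at (3,0); v=(3,2)
5. t=5/3 → R at (8,10/3); v=(-3,2)
6. t=8/3 → L at (0,26/3); v=(3,2)
7. t=2/3 → T at (2,10); v=(3,-2)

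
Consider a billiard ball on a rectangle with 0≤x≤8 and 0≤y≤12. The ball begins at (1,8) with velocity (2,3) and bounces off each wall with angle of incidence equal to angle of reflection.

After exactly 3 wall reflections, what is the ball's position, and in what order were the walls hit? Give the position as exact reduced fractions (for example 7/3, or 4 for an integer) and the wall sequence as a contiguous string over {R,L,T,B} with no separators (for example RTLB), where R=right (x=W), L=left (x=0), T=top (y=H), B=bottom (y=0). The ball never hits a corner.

1. t=4/3 → T at (11/3,12); v=(2,-3)
2. t=13/6 → R at (8,11/2); v=(-2,-3)
3. t=11/6 → B at (13/3,0); v=(-2,3)

Final position: (13/3,0)
Wall sequence: TRB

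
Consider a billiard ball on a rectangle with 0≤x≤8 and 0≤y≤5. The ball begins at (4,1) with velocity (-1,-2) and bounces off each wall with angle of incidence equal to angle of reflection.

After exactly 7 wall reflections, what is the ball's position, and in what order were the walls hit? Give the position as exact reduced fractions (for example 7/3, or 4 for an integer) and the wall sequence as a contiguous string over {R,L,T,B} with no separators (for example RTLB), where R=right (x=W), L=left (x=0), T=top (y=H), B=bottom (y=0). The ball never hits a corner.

1. t=1/2 → B at (7/2,0); v=(-1,2)
2. t=5/2 → T at (1,5); v=(-1,-2)
3. t=1 → L at (0,3); v=(1,-2)
4. t=3/2 → B at (3/2,0); v=(1,2)
5. t=5/2 → T at (4,5); v=(1,-2)
6. t=5/2 → B at (13/2,0); v=(1,2)
7. t=3/2 → R at (8,3); v=(-1,2)

Final position: (8,3)
Wall sequence: BTLBTBR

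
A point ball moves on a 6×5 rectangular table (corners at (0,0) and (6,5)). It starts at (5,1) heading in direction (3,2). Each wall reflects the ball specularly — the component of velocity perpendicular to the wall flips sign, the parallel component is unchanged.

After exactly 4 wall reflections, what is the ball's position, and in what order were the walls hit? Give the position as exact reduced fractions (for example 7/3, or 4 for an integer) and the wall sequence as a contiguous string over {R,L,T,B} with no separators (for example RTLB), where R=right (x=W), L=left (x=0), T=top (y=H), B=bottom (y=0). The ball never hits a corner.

1. t=1/3 → R at (6,5/3); v=(-3,2)
2. t=5/3 → T at (1,5); v=(-3,-2)
3. t=1/3 → L at (0,13/3); v=(3,-2)
4. t=2 → R at (6,1/3); v=(-3,-2)

Final position: (6,1/3)
Wall sequence: RTLR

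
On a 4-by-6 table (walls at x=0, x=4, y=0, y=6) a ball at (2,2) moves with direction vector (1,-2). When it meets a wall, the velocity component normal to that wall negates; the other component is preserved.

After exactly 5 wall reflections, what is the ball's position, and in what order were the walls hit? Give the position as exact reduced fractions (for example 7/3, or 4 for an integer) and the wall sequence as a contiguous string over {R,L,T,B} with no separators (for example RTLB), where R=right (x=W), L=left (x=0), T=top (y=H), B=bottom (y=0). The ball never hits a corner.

Final position: (1,0)
Wall sequence: BRTLB

1. t=1 → B at (3,0); v=(1,2)
2. t=1 → R at (4,2); v=(-1,2)
3. t=2 → T at (2,6); v=(-1,-2)
4. t=2 → L at (0,2); v=(1,-2)
5. t=1 → B at (1,0); v=(1,2)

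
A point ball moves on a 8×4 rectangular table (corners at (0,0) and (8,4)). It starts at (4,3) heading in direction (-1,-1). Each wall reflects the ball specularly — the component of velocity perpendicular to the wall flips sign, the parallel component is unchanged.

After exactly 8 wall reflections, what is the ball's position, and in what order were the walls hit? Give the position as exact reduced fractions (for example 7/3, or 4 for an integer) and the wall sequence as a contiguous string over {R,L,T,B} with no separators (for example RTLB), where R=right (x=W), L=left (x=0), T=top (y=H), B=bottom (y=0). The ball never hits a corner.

1. t=3 → B at (1,0); v=(-1,1)
2. t=1 → L at (0,1); v=(1,1)
3. t=3 → T at (3,4); v=(1,-1)
4. t=4 → B at (7,0); v=(1,1)
5. t=1 → R at (8,1); v=(-1,1)
6. t=3 → T at (5,4); v=(-1,-1)
7. t=4 → B at (1,0); v=(-1,1)
8. t=1 → L at (0,1); v=(1,1)

Final position: (0,1)
Wall sequence: BLTBRTBL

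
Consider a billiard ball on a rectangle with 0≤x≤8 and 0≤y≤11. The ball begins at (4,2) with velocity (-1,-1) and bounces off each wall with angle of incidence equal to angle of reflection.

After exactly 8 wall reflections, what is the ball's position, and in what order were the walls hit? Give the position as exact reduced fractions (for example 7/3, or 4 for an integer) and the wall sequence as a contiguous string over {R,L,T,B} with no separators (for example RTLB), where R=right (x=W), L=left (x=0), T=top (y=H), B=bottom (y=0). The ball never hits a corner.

Final position: (1,11)
Wall sequence: BLRTLBRT

1. t=2 → B at (2,0); v=(-1,1)
2. t=2 → L at (0,2); v=(1,1)
3. t=8 → R at (8,10); v=(-1,1)
4. t=1 → T at (7,11); v=(-1,-1)
5. t=7 → L at (0,4); v=(1,-1)
6. t=4 → B at (4,0); v=(1,1)
7. t=4 → R at (8,4); v=(-1,1)
8. t=7 → T at (1,11); v=(-1,-1)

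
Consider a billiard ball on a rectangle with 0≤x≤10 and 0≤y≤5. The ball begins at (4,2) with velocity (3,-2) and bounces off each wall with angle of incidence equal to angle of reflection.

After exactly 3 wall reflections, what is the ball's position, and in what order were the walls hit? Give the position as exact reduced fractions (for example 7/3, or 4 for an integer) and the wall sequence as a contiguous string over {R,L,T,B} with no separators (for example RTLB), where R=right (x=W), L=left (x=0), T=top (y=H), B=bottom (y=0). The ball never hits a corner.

1. t=1 → B at (7,0); v=(3,2)
2. t=1 → R at (10,2); v=(-3,2)
3. t=3/2 → T at (11/2,5); v=(-3,-2)

Final position: (11/2,5)
Wall sequence: BRT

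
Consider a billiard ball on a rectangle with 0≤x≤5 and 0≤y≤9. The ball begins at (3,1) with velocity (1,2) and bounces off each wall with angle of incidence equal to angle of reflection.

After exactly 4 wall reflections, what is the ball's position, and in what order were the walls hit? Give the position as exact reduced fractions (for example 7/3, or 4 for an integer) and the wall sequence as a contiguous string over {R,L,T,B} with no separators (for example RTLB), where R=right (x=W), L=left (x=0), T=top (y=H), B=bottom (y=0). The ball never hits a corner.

1. t=2 → R at (5,5); v=(-1,2)
2. t=2 → T at (3,9); v=(-1,-2)
3. t=3 → L at (0,3); v=(1,-2)
4. t=3/2 → B at (3/2,0); v=(1,2)

Final position: (3/2,0)
Wall sequence: RTLB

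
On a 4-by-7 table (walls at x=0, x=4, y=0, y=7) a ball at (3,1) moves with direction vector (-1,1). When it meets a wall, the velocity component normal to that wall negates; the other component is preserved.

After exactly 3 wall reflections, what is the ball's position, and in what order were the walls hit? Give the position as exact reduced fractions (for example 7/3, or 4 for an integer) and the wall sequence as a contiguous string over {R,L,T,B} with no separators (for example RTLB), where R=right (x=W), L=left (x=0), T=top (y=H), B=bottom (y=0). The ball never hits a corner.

1. t=3 → L at (0,4); v=(1,1)
2. t=3 → T at (3,7); v=(1,-1)
3. t=1 → R at (4,6); v=(-1,-1)

Final position: (4,6)
Wall sequence: LTR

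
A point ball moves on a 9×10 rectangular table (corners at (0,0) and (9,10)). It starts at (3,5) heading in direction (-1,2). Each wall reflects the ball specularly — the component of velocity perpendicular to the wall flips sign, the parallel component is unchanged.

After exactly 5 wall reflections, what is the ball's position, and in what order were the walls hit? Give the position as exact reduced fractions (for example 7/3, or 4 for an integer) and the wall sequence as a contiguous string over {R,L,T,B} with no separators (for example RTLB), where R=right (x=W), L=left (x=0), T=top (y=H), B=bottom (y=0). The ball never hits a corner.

1. t=5/2 → T at (1/2,10); v=(-1,-2)
2. t=1/2 → L at (0,9); v=(1,-2)
3. t=9/2 → B at (9/2,0); v=(1,2)
4. t=9/2 → R at (9,9); v=(-1,2)
5. t=1/2 → T at (17/2,10); v=(-1,-2)

Final position: (17/2,10)
Wall sequence: TLBRT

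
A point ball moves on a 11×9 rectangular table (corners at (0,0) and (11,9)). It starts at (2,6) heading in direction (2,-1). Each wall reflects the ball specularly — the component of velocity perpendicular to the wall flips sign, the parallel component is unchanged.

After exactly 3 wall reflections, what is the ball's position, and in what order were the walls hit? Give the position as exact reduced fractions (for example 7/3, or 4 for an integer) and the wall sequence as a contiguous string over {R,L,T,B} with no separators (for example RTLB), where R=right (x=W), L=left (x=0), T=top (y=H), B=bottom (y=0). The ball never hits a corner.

Final position: (0,4)
Wall sequence: RBL

1. t=9/2 → R at (11,3/2); v=(-2,-1)
2. t=3/2 → B at (8,0); v=(-2,1)
3. t=4 → L at (0,4); v=(2,1)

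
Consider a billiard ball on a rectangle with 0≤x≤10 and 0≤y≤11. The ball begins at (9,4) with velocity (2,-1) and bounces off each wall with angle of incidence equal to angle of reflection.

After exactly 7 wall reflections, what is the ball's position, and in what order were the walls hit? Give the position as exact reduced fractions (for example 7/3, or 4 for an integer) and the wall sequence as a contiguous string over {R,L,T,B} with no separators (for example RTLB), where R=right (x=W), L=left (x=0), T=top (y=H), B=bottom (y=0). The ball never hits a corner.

Final position: (10,11/2)
Wall sequence: RBLRTLR

1. t=1/2 → R at (10,7/2); v=(-2,-1)
2. t=7/2 → B at (3,0); v=(-2,1)
3. t=3/2 → L at (0,3/2); v=(2,1)
4. t=5 → R at (10,13/2); v=(-2,1)
5. t=9/2 → T at (1,11); v=(-2,-1)
6. t=1/2 → L at (0,21/2); v=(2,-1)
7. t=5 → R at (10,11/2); v=(-2,-1)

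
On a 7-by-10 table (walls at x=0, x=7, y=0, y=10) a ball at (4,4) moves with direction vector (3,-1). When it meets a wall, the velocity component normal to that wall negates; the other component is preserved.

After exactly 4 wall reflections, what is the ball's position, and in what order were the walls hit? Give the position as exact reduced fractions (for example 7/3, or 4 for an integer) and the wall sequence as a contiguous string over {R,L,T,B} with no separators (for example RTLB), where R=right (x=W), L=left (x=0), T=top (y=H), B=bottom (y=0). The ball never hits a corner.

Final position: (7,5/3)
Wall sequence: RLBR

1. t=1 → R at (7,3); v=(-3,-1)
2. t=7/3 → L at (0,2/3); v=(3,-1)
3. t=2/3 → B at (2,0); v=(3,1)
4. t=5/3 → R at (7,5/3); v=(-3,1)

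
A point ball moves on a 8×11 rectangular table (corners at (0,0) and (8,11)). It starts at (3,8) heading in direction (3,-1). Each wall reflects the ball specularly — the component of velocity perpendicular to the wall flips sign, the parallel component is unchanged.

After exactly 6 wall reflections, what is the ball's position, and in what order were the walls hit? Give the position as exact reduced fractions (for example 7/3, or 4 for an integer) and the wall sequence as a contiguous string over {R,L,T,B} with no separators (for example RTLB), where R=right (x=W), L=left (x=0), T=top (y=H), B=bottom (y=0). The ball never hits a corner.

Final position: (8,13/3)
Wall sequence: RLRBLR

1. t=5/3 → R at (8,19/3); v=(-3,-1)
2. t=8/3 → L at (0,11/3); v=(3,-1)
3. t=8/3 → R at (8,1); v=(-3,-1)
4. t=1 → B at (5,0); v=(-3,1)
5. t=5/3 → L at (0,5/3); v=(3,1)
6. t=8/3 → R at (8,13/3); v=(-3,1)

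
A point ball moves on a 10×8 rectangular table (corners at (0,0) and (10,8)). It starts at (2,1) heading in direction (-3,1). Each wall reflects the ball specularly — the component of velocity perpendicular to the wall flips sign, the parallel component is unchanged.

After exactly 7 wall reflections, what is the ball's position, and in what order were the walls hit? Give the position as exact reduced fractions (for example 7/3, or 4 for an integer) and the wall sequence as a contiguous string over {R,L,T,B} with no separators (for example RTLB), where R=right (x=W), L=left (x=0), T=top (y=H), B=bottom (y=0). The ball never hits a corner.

1. t=2/3 → L at (0,5/3); v=(3,1)
2. t=10/3 → R at (10,5); v=(-3,1)
3. t=3 → T at (1,8); v=(-3,-1)
4. t=1/3 → L at (0,23/3); v=(3,-1)
5. t=10/3 → R at (10,13/3); v=(-3,-1)
6. t=10/3 → L at (0,1); v=(3,-1)
7. t=1 → B at (3,0); v=(3,1)

Final position: (3,0)
Wall sequence: LRTLRLB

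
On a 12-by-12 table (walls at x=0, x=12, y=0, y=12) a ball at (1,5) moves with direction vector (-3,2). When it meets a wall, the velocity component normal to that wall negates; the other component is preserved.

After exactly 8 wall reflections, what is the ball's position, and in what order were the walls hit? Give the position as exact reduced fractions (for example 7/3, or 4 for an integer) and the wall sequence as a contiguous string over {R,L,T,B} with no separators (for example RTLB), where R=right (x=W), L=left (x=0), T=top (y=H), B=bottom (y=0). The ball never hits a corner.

Final position: (0,31/3)
Wall sequence: LTRLBRTL

1. t=1/3 → L at (0,17/3); v=(3,2)
2. t=19/6 → T at (19/2,12); v=(3,-2)
3. t=5/6 → R at (12,31/3); v=(-3,-2)
4. t=4 → L at (0,7/3); v=(3,-2)
5. t=7/6 → B at (7/2,0); v=(3,2)
6. t=17/6 → R at (12,17/3); v=(-3,2)
7. t=19/6 → T at (5/2,12); v=(-3,-2)
8. t=5/6 → L at (0,31/3); v=(3,-2)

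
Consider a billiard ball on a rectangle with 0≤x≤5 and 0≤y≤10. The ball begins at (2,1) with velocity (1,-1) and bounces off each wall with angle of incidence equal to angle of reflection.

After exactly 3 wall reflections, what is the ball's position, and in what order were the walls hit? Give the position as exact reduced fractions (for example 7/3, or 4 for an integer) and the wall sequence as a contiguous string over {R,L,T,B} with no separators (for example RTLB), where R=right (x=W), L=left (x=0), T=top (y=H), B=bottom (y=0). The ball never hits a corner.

1. t=1 → B at (3,0); v=(1,1)
2. t=2 → R at (5,2); v=(-1,1)
3. t=5 → L at (0,7); v=(1,1)

Final position: (0,7)
Wall sequence: BRL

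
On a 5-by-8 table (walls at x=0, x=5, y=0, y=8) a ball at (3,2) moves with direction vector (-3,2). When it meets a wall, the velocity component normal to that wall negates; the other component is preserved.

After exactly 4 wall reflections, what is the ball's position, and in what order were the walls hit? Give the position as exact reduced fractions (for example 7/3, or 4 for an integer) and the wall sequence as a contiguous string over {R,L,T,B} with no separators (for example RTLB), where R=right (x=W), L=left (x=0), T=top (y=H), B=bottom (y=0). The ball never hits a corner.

1. t=1 → L at (0,4); v=(3,2)
2. t=5/3 → R at (5,22/3); v=(-3,2)
3. t=1/3 → T at (4,8); v=(-3,-2)
4. t=4/3 → L at (0,16/3); v=(3,-2)

Final position: (0,16/3)
Wall sequence: LRTL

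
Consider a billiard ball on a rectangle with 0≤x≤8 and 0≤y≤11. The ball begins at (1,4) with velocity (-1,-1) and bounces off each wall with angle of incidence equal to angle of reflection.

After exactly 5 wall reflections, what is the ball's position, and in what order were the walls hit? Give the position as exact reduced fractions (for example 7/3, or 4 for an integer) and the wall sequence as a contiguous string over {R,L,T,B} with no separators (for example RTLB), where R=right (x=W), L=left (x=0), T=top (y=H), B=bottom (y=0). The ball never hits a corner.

Final position: (0,9)
Wall sequence: LBRTL

1. t=1 → L at (0,3); v=(1,-1)
2. t=3 → B at (3,0); v=(1,1)
3. t=5 → R at (8,5); v=(-1,1)
4. t=6 → T at (2,11); v=(-1,-1)
5. t=2 → L at (0,9); v=(1,-1)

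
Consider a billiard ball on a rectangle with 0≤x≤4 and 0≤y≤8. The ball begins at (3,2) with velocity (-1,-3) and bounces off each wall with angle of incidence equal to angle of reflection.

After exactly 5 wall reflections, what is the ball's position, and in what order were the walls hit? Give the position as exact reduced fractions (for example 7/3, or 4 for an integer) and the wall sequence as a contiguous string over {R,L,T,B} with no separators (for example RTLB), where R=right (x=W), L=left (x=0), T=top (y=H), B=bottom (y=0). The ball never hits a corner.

Final position: (4,3)
Wall sequence: BLTBR

1. t=2/3 → B at (7/3,0); v=(-1,3)
2. t=7/3 → L at (0,7); v=(1,3)
3. t=1/3 → T at (1/3,8); v=(1,-3)
4. t=8/3 → B at (3,0); v=(1,3)
5. t=1 → R at (4,3); v=(-1,3)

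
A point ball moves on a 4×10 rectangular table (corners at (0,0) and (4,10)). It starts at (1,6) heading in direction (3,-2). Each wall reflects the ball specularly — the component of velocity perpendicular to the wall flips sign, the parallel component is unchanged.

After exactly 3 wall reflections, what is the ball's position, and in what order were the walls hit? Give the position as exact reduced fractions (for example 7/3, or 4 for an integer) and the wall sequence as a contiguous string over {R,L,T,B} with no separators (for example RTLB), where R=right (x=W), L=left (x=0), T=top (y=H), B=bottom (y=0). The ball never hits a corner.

Final position: (2,0)
Wall sequence: RLB

1. t=1 → R at (4,4); v=(-3,-2)
2. t=4/3 → L at (0,4/3); v=(3,-2)
3. t=2/3 → B at (2,0); v=(3,2)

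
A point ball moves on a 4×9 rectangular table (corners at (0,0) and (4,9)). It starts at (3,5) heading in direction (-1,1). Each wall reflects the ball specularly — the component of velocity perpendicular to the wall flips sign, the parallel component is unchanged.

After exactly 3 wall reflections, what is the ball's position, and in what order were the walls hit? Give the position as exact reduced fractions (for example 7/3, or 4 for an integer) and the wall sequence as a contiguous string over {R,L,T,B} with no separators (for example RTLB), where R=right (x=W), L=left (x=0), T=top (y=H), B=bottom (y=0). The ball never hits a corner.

1. t=3 → L at (0,8); v=(1,1)
2. t=1 → T at (1,9); v=(1,-1)
3. t=3 → R at (4,6); v=(-1,-1)

Final position: (4,6)
Wall sequence: LTR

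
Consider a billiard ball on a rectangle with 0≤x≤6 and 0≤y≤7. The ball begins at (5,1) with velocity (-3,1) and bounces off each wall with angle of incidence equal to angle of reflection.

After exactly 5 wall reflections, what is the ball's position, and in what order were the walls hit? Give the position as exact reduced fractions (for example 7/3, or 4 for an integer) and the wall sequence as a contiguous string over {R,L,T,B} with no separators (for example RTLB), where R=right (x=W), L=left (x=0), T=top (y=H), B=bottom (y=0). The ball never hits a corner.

1. t=5/3 → L at (0,8/3); v=(3,1)
2. t=2 → R at (6,14/3); v=(-3,1)
3. t=2 → L at (0,20/3); v=(3,1)
4. t=1/3 → T at (1,7); v=(3,-1)
5. t=5/3 → R at (6,16/3); v=(-3,-1)

Final position: (6,16/3)
Wall sequence: LRLTR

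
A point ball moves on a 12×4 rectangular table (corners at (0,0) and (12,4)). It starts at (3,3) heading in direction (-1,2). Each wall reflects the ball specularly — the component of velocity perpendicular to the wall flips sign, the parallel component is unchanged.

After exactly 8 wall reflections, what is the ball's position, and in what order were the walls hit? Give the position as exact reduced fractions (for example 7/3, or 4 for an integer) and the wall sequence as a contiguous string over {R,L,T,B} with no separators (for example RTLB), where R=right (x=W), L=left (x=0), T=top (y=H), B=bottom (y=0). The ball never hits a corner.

1. t=1/2 → T at (5/2,4); v=(-1,-2)
2. t=2 → B at (1/2,0); v=(-1,2)
3. t=1/2 → L at (0,1); v=(1,2)
4. t=3/2 → T at (3/2,4); v=(1,-2)
5. t=2 → B at (7/2,0); v=(1,2)
6. t=2 → T at (11/2,4); v=(1,-2)
7. t=2 → B at (15/2,0); v=(1,2)
8. t=2 → T at (19/2,4); v=(1,-2)

Final position: (19/2,4)
Wall sequence: TBLTBTBT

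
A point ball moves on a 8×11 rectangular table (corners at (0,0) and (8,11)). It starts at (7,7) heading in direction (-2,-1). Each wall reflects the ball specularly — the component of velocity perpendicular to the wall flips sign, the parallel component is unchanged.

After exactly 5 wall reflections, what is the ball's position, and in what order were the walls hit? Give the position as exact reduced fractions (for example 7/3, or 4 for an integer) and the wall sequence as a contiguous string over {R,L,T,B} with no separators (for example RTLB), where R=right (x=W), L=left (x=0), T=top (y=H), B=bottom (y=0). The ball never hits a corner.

1. t=7/2 → L at (0,7/2); v=(2,-1)
2. t=7/2 → B at (7,0); v=(2,1)
3. t=1/2 → R at (8,1/2); v=(-2,1)
4. t=4 → L at (0,9/2); v=(2,1)
5. t=4 → R at (8,17/2); v=(-2,1)

Final position: (8,17/2)
Wall sequence: LBRLR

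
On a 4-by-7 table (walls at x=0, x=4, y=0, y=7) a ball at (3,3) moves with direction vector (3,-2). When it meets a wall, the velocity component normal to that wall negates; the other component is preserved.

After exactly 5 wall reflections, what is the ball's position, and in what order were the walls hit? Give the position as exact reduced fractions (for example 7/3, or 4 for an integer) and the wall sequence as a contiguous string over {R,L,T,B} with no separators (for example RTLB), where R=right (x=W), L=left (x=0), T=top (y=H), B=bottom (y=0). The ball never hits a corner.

1. t=1/3 → R at (4,7/3); v=(-3,-2)
2. t=7/6 → B at (1/2,0); v=(-3,2)
3. t=1/6 → L at (0,1/3); v=(3,2)
4. t=4/3 → R at (4,3); v=(-3,2)
5. t=4/3 → L at (0,17/3); v=(3,2)

Final position: (0,17/3)
Wall sequence: RBLRL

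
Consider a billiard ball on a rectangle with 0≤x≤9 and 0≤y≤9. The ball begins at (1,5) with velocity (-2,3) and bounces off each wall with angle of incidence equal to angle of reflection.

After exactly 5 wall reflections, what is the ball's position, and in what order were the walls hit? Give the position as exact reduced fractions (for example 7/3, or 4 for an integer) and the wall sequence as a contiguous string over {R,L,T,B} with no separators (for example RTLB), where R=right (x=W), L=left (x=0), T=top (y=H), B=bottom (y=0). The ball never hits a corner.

1. t=1/2 → L at (0,13/2); v=(2,3)
2. t=5/6 → T at (5/3,9); v=(2,-3)
3. t=3 → B at (23/3,0); v=(2,3)
4. t=2/3 → R at (9,2); v=(-2,3)
5. t=7/3 → T at (13/3,9); v=(-2,-3)

Final position: (13/3,9)
Wall sequence: LTBRT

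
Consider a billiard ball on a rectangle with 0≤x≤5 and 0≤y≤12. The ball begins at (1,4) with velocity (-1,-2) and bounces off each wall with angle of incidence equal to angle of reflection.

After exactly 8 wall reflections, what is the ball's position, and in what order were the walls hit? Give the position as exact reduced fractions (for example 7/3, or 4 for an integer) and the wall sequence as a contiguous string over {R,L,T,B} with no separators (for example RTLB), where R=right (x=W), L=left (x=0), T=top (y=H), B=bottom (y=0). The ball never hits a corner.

Final position: (1,12)
Wall sequence: LBRTLBRT

1. t=1 → L at (0,2); v=(1,-2)
2. t=1 → B at (1,0); v=(1,2)
3. t=4 → R at (5,8); v=(-1,2)
4. t=2 → T at (3,12); v=(-1,-2)
5. t=3 → L at (0,6); v=(1,-2)
6. t=3 → B at (3,0); v=(1,2)
7. t=2 → R at (5,4); v=(-1,2)
8. t=4 → T at (1,12); v=(-1,-2)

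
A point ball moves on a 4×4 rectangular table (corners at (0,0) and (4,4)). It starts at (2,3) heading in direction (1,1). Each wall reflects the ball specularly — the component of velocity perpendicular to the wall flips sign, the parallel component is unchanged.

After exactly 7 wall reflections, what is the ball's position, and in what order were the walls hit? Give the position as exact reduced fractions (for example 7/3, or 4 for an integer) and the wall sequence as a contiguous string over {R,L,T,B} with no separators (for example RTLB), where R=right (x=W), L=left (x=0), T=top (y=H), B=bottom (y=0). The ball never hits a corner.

1. t=1 → T at (3,4); v=(1,-1)
2. t=1 → R at (4,3); v=(-1,-1)
3. t=3 → B at (1,0); v=(-1,1)
4. t=1 → L at (0,1); v=(1,1)
5. t=3 → T at (3,4); v=(1,-1)
6. t=1 → R at (4,3); v=(-1,-1)
7. t=3 → B at (1,0); v=(-1,1)

Final position: (1,0)
Wall sequence: TRBLTRB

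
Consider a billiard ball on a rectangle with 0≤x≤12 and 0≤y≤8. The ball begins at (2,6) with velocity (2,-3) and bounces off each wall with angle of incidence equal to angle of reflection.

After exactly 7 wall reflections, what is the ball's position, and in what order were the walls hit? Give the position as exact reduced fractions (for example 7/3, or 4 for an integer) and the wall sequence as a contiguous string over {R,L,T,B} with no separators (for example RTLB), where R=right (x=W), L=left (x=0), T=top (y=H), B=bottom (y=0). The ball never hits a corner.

1. t=2 → B at (6,0); v=(2,3)
2. t=8/3 → T at (34/3,8); v=(2,-3)
3. t=1/3 → R at (12,7); v=(-2,-3)
4. t=7/3 → B at (22/3,0); v=(-2,3)
5. t=8/3 → T at (2,8); v=(-2,-3)
6. t=1 → L at (0,5); v=(2,-3)
7. t=5/3 → B at (10/3,0); v=(2,3)

Final position: (10/3,0)
Wall sequence: BTRBTLB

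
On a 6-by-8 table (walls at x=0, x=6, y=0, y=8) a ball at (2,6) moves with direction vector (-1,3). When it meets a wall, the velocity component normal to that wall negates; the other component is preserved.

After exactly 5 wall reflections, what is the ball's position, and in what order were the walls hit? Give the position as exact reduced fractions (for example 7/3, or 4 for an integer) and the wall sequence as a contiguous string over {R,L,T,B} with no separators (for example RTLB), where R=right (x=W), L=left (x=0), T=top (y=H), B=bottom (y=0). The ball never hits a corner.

1. t=2/3 → T at (4/3,8); v=(-1,-3)
2. t=4/3 → L at (0,4); v=(1,-3)
3. t=4/3 → B at (4/3,0); v=(1,3)
4. t=8/3 → T at (4,8); v=(1,-3)
5. t=2 → R at (6,2); v=(-1,-3)

Final position: (6,2)
Wall sequence: TLBTR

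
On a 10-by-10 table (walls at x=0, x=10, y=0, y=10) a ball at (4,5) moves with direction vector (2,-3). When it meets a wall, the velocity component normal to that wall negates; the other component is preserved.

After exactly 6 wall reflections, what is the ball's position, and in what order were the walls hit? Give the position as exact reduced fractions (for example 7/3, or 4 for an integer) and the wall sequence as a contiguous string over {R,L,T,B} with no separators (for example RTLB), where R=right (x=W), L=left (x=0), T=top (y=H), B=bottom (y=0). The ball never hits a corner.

Final position: (22/3,10)
Wall sequence: BRTLBT

1. t=5/3 → B at (22/3,0); v=(2,3)
2. t=4/3 → R at (10,4); v=(-2,3)
3. t=2 → T at (6,10); v=(-2,-3)
4. t=3 → L at (0,1); v=(2,-3)
5. t=1/3 → B at (2/3,0); v=(2,3)
6. t=10/3 → T at (22/3,10); v=(2,-3)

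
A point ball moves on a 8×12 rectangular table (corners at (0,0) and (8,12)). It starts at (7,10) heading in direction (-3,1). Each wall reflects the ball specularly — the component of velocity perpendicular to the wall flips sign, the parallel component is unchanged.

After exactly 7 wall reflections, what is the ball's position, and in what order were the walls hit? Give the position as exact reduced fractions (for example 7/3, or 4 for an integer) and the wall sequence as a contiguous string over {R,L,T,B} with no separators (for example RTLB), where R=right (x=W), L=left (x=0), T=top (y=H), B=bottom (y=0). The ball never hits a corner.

1. t=2 → T at (1,12); v=(-3,-1)
2. t=1/3 → L at (0,35/3); v=(3,-1)
3. t=8/3 → R at (8,9); v=(-3,-1)
4. t=8/3 → L at (0,19/3); v=(3,-1)
5. t=8/3 → R at (8,11/3); v=(-3,-1)
6. t=8/3 → L at (0,1); v=(3,-1)
7. t=1 → B at (3,0); v=(3,1)

Final position: (3,0)
Wall sequence: TLRLRLB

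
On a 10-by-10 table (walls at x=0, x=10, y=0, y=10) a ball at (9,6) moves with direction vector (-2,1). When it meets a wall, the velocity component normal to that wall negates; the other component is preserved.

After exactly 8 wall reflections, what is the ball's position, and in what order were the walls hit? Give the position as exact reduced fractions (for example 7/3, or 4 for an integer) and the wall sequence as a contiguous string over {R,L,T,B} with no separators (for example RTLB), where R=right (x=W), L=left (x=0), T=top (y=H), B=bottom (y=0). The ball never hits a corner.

Final position: (0,19/2)
Wall sequence: TLRBLRTL

1. t=4 → T at (1,10); v=(-2,-1)
2. t=1/2 → L at (0,19/2); v=(2,-1)
3. t=5 → R at (10,9/2); v=(-2,-1)
4. t=9/2 → B at (1,0); v=(-2,1)
5. t=1/2 → L at (0,1/2); v=(2,1)
6. t=5 → R at (10,11/2); v=(-2,1)
7. t=9/2 → T at (1,10); v=(-2,-1)
8. t=1/2 → L at (0,19/2); v=(2,-1)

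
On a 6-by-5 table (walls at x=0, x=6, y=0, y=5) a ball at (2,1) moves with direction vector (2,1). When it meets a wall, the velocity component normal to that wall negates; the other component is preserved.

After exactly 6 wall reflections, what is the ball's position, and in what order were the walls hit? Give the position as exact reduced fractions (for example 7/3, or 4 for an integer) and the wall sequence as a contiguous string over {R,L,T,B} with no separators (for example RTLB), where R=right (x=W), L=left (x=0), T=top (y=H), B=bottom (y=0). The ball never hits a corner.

Final position: (0,2)
Wall sequence: RTLRBL

1. t=2 → R at (6,3); v=(-2,1)
2. t=2 → T at (2,5); v=(-2,-1)
3. t=1 → L at (0,4); v=(2,-1)
4. t=3 → R at (6,1); v=(-2,-1)
5. t=1 → B at (4,0); v=(-2,1)
6. t=2 → L at (0,2); v=(2,1)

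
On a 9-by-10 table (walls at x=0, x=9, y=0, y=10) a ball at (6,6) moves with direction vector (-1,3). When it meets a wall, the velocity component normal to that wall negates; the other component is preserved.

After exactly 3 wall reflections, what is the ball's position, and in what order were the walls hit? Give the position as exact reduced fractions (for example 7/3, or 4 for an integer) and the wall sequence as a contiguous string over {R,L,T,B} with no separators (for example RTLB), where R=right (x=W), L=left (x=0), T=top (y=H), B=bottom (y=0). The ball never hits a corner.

1. t=4/3 → T at (14/3,10); v=(-1,-3)
2. t=10/3 → B at (4/3,0); v=(-1,3)
3. t=4/3 → L at (0,4); v=(1,3)

Final position: (0,4)
Wall sequence: TBL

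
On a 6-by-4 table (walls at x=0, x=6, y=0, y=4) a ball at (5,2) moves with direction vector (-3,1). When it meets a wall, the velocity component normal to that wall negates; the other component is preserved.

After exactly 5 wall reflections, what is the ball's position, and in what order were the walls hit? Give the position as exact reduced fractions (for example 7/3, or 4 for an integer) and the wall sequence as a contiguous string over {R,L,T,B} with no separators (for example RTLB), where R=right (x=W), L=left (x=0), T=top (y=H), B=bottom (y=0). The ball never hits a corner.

Final position: (1,0)
Wall sequence: LTRLB

1. t=5/3 → L at (0,11/3); v=(3,1)
2. t=1/3 → T at (1,4); v=(3,-1)
3. t=5/3 → R at (6,7/3); v=(-3,-1)
4. t=2 → L at (0,1/3); v=(3,-1)
5. t=1/3 → B at (1,0); v=(3,1)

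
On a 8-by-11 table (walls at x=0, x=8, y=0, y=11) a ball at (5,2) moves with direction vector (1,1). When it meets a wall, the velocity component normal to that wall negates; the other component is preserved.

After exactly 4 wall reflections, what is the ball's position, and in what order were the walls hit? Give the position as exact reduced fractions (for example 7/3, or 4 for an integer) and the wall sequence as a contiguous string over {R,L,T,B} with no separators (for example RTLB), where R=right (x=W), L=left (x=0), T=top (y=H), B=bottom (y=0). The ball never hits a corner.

Final position: (8,1)
Wall sequence: RTLR

1. t=3 → R at (8,5); v=(-1,1)
2. t=6 → T at (2,11); v=(-1,-1)
3. t=2 → L at (0,9); v=(1,-1)
4. t=8 → R at (8,1); v=(-1,-1)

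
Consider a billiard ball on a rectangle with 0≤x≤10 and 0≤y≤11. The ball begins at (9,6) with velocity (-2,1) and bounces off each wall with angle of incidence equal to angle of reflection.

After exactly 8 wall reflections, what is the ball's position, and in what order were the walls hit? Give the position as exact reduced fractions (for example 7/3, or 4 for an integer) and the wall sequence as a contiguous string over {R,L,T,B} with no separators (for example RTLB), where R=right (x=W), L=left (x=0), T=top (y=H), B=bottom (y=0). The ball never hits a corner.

Final position: (5,11)
Wall sequence: LTRLBRLT

1. t=9/2 → L at (0,21/2); v=(2,1)
2. t=1/2 → T at (1,11); v=(2,-1)
3. t=9/2 → R at (10,13/2); v=(-2,-1)
4. t=5 → L at (0,3/2); v=(2,-1)
5. t=3/2 → B at (3,0); v=(2,1)
6. t=7/2 → R at (10,7/2); v=(-2,1)
7. t=5 → L at (0,17/2); v=(2,1)
8. t=5/2 → T at (5,11); v=(2,-1)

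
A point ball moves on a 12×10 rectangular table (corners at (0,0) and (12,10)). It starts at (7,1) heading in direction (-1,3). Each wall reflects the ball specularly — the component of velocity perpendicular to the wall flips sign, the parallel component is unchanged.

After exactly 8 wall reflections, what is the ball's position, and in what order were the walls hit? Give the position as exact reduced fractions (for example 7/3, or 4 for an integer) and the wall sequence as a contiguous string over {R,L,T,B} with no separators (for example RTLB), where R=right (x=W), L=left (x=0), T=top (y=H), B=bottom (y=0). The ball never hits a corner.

1. t=3 → T at (4,10); v=(-1,-3)
2. t=10/3 → B at (2/3,0); v=(-1,3)
3. t=2/3 → L at (0,2); v=(1,3)
4. t=8/3 → T at (8/3,10); v=(1,-3)
5. t=10/3 → B at (6,0); v=(1,3)
6. t=10/3 → T at (28/3,10); v=(1,-3)
7. t=8/3 → R at (12,2); v=(-1,-3)
8. t=2/3 → B at (34/3,0); v=(-1,3)

Final position: (34/3,0)
Wall sequence: TBLTBTRB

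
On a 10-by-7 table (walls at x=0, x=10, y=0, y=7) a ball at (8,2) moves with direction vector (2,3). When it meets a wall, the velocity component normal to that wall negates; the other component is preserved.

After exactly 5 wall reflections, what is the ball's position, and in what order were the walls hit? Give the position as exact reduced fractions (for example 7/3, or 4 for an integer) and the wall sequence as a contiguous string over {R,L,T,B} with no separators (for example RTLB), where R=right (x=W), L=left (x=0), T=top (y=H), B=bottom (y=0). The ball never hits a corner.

1. t=1 → R at (10,5); v=(-2,3)
2. t=2/3 → T at (26/3,7); v=(-2,-3)
3. t=7/3 → B at (4,0); v=(-2,3)
4. t=2 → L at (0,6); v=(2,3)
5. t=1/3 → T at (2/3,7); v=(2,-3)

Final position: (2/3,7)
Wall sequence: RTBLT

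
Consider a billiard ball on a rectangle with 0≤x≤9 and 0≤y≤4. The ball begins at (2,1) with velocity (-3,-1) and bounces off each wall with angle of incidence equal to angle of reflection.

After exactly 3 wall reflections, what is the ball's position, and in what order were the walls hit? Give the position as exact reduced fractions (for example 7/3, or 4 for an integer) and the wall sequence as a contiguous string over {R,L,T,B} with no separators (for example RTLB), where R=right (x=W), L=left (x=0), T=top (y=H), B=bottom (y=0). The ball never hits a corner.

Final position: (9,8/3)
Wall sequence: LBR

1. t=2/3 → L at (0,1/3); v=(3,-1)
2. t=1/3 → B at (1,0); v=(3,1)
3. t=8/3 → R at (9,8/3); v=(-3,1)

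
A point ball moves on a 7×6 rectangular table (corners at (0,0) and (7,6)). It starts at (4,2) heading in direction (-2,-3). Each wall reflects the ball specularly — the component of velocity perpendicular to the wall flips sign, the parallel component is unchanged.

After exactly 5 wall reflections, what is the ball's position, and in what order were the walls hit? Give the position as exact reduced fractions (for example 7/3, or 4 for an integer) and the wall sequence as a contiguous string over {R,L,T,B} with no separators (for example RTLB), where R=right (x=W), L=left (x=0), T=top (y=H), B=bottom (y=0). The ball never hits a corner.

Final position: (7,5/2)
Wall sequence: BLTBR

1. t=2/3 → B at (8/3,0); v=(-2,3)
2. t=4/3 → L at (0,4); v=(2,3)
3. t=2/3 → T at (4/3,6); v=(2,-3)
4. t=2 → B at (16/3,0); v=(2,3)
5. t=5/6 → R at (7,5/2); v=(-2,3)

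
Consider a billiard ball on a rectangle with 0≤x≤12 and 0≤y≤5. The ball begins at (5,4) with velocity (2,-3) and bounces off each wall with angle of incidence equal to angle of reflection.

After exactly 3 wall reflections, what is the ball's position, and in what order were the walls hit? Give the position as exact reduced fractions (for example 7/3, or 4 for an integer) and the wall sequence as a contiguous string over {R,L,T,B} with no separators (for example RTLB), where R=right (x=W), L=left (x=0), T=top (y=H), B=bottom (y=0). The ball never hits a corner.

Final position: (12,7/2)
Wall sequence: BTR

1. t=4/3 → B at (23/3,0); v=(2,3)
2. t=5/3 → T at (11,5); v=(2,-3)
3. t=1/2 → R at (12,7/2); v=(-2,-3)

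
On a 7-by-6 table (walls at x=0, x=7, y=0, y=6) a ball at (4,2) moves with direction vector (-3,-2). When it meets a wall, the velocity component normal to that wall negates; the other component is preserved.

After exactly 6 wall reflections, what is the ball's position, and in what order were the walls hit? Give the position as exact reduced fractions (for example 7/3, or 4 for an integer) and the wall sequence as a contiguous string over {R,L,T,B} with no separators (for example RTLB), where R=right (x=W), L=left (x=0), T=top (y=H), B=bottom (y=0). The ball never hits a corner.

Final position: (3,0)
Wall sequence: BLRTLB

1. t=1 → B at (1,0); v=(-3,2)
2. t=1/3 → L at (0,2/3); v=(3,2)
3. t=7/3 → R at (7,16/3); v=(-3,2)
4. t=1/3 → T at (6,6); v=(-3,-2)
5. t=2 → L at (0,2); v=(3,-2)
6. t=1 → B at (3,0); v=(3,2)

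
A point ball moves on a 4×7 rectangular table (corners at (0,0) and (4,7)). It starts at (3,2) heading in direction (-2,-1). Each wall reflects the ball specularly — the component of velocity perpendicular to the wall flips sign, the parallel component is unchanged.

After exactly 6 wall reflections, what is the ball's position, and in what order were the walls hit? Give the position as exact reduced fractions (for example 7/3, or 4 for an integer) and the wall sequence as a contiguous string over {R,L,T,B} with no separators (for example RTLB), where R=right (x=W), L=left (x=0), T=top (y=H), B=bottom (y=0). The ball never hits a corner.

1. t=3/2 → L at (0,1/2); v=(2,-1)
2. t=1/2 → B at (1,0); v=(2,1)
3. t=3/2 → R at (4,3/2); v=(-2,1)
4. t=2 → L at (0,7/2); v=(2,1)
5. t=2 → R at (4,11/2); v=(-2,1)
6. t=3/2 → T at (1,7); v=(-2,-1)

Final position: (1,7)
Wall sequence: LBRLRT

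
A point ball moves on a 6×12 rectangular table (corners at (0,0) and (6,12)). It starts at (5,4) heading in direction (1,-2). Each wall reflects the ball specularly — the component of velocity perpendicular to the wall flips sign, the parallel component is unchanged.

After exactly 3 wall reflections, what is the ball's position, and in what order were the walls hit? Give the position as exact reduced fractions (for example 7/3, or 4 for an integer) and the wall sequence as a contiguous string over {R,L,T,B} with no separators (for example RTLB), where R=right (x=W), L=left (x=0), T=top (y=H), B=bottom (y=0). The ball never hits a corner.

Final position: (0,10)
Wall sequence: RBL

1. t=1 → R at (6,2); v=(-1,-2)
2. t=1 → B at (5,0); v=(-1,2)
3. t=5 → L at (0,10); v=(1,2)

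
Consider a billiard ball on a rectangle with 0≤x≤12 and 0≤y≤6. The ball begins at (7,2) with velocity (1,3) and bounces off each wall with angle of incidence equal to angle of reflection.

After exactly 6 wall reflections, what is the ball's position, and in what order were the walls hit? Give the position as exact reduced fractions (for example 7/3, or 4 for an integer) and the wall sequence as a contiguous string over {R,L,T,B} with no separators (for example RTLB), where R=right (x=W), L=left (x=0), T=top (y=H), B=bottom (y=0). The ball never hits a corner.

Final position: (23/3,6)
Wall sequence: TBRTBT

1. t=4/3 → T at (25/3,6); v=(1,-3)
2. t=2 → B at (31/3,0); v=(1,3)
3. t=5/3 → R at (12,5); v=(-1,3)
4. t=1/3 → T at (35/3,6); v=(-1,-3)
5. t=2 → B at (29/3,0); v=(-1,3)
6. t=2 → T at (23/3,6); v=(-1,-3)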